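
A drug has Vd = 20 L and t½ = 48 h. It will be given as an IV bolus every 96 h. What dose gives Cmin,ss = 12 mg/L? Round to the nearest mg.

τ/t½ = 96/48 ≈ 2, so f = (1/2)^(96/48) ≈ 0.250000.
Cmin,ss = (D/Vd)·f/(1−f), so D = Cmin,ss·Vd·(1−f)/f.
D = 12 × 20 × (1−f)/f ≈ 12 × 20 × 3.00000 ≈ 720.00 mg.

720 mg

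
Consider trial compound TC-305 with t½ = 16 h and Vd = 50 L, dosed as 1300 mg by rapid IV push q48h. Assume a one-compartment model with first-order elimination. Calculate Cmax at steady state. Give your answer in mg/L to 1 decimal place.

The dosing interval is 3 half-lives, so f = 2^(−3) = 0.125.
Accumulation ratio R = 1/(1 − f) = 1/0.875 = 8/7.
Single-dose peak C₀ = D/Vd = 1300/50 = 26 mg/L.
Steady-state peak Cmax,ss = C₀·R = 26 × 8/7 ≈ 29.714 mg/L.

29.7 mg/L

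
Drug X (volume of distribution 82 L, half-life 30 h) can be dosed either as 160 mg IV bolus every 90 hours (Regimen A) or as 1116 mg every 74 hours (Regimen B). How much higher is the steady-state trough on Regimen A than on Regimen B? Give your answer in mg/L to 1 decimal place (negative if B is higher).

-2.7 mg/L

Regimen A: f = (1/2)^(90/30) ≈ 0.1250; Cmin,ss = (160/82)·f/(1−f) ≈ 0.279 mg/L.
Regimen B: f = (1/2)^(74/30) ≈ 0.1809; Cmin,ss = (1116/82)·f/(1−f) ≈ 3.006 mg/L.
Difference ≈ 0.279 − 3.006 ≈ -2.727 mg/L.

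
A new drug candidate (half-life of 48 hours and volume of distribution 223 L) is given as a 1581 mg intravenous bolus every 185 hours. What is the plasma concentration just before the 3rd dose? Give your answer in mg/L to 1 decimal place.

0.5 mg/L

f = (1/2)^(τ/t½) = (1/2)^(185/48) ≈ 0.0691.
C₀ = D/Vd = 1581/223 ≈ 7.090 mg/L.
Before the 3rd dose, 2 doses have been given. Superposition: Cmin = C₀·(f + f²).
≈ 7.090 × (0.0691 + 0.0048) ≈ 7.090 × 0.0739 ≈ 0.524 mg/L.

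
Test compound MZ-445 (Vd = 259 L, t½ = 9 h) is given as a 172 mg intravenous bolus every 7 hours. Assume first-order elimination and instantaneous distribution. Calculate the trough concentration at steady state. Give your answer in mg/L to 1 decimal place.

τ/t½ = 7/9 ≈ 0.77778, so fraction remaining f = (1/2)^(7/9) ≈ 0.5833.
Accumulation ratio R = 1/(1 − f) ≈ 1/0.4167 ≈ 2.3998.
Single-dose peak C₀ = D/Vd = 172/259 ≈ 0.664 mg/L.
Cmax,ss = C₀/(1 − f) ≈ 0.664/0.4167 ≈ 1.593 mg/L.
One interval later, Cmin,ss = Cmax,ss·e^(−kτ) ≈ 1.593 × 0.5833 ≈ 0.929 mg/L.

0.9 mg/L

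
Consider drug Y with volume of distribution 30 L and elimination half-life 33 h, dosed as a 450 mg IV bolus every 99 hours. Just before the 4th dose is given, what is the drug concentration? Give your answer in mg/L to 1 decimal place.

2.1 mg/L

f = (1/2)^(τ/t½) = (1/2)^(99/33) ≈ 0.1250.
C₀ = D/Vd = 450/30 ≈ 15.000 mg/L.
Before the 4th dose, 3 doses have been given. Superposition: Cmin = C₀·(f + f² + … + f^3).
≈ 15.000 × (0.1250 + 0.0156 + 0.0020) ≈ 15.000 × 0.1426 ≈ 2.139 mg/L.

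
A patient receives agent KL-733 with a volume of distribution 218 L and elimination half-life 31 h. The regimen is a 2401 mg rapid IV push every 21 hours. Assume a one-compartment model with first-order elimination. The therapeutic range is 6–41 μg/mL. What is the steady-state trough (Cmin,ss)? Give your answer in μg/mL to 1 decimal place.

τ/t½ = 21/31 ≈ 0.67742, so fraction remaining f = (1/2)^(21/31) ≈ 0.6253.
Accumulation ratio R = 1/(1 − f) ≈ 1/0.3747 ≈ 2.6688.
Each bolus raises the concentration by D/Vd = 2401/218 ≈ 11.014 μg/mL.
Steady-state peak Cmax,ss = C₀·R ≈ 11.014 × 2.6688 ≈ 29.394 μg/mL.
One interval later, Cmin,ss = Cmax,ss·e^(−kτ) ≈ 29.394 × 0.6253 ≈ 18.380 μg/mL.
Trough 18.4 μg/mL vs MEC 6 μg/mL: adequate.

18.4 μg/mL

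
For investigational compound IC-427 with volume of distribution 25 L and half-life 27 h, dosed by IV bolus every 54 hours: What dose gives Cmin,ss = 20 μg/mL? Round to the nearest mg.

τ/t½ = 54/27 ≈ 2, so f = (1/2)^(54/27) ≈ 0.250000.
Cmin,ss = (D/Vd)·f/(1−f), so D = Cmin,ss·Vd·(1−f)/f.
D = 20 × 25 × (1−f)/f ≈ 20 × 25 × 3.00000 ≈ 1500.00 mg.

1500 mg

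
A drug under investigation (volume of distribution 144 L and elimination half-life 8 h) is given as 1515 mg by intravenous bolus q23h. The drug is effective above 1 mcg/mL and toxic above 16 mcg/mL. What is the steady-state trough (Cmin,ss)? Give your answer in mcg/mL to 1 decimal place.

k = ln2/t½ = ln2/8 ≈ 0.086643 h⁻¹; fraction remaining f = e^(−kτ) = e^(−0.086643×23) ≈ 0.1363.
At steady state, accumulation factor R = 1/(1 − e^(−kτ)) ≈ 1.1578.
Each bolus raises the concentration by D/Vd = 1515/144 ≈ 10.521 mcg/mL.
Steady-state peak Cmax,ss = C₀·R ≈ 10.521 × 1.1578 ≈ 12.181 mcg/mL.
Steady-state trough Cmin,ss = Cmax,ss·f ≈ 12.181 × 0.1363 ≈ 1.660 mcg/mL.
Trough 1.7 mcg/mL vs MEC 1 mcg/mL: adequate.

1.7 mcg/mL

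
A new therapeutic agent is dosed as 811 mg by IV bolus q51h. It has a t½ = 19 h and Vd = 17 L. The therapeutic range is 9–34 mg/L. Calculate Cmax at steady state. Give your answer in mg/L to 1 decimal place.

Over one 51-h interval, 51/19 ≈ 2.6842 half-lives elapse, leaving f ≈ 0.1556 of each dose.
Accumulation ratio R = 1/(1 − f) ≈ 1/0.8444 ≈ 1.1843.
Each bolus raises the concentration by D/Vd = 811/17 ≈ 47.706 mg/L.
Cmax,ss = C₀/(1 − f) ≈ 47.706/0.8444 ≈ 56.497 mg/L.
Peak 56.5 mg/L vs MTC 34 mg/L: exceeds toxic threshold.

56.5 mg/L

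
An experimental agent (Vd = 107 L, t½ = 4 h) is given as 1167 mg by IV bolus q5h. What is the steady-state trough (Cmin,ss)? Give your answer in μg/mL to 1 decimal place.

k = ln2/t½ = ln2/4 ≈ 0.173287 h⁻¹; fraction remaining f = e^(−kτ) = e^(−0.173287×5) ≈ 0.4204.
Accumulation ratio R = 1/(1 − f) ≈ 1/0.5796 ≈ 1.7253.
Each bolus raises the concentration by D/Vd = 1167/107 ≈ 10.907 μg/mL.
Steady-state peak Cmax,ss = C₀·R ≈ 10.907 × 1.7253 ≈ 18.818 μg/mL.
One interval later, Cmin,ss = Cmax,ss·e^(−kτ) ≈ 18.818 × 0.4204 ≈ 7.911 μg/mL.

7.9 μg/mL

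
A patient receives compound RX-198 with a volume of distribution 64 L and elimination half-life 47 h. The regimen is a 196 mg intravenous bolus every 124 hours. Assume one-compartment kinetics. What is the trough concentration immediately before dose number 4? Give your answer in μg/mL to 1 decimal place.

0.6 μg/mL

f = (1/2)^(τ/t½) = (1/2)^(124/47) ≈ 0.1606.
C₀ = D/Vd = 196/64 ≈ 3.062 μg/mL.
Before the 4th dose, 3 doses have been given. Superposition: Cmin = C₀·(f + f² + … + f^3).
≈ 3.062 × (0.1606 + 0.0258 + 0.0041) ≈ 3.062 × 0.1905 ≈ 0.583 μg/mL.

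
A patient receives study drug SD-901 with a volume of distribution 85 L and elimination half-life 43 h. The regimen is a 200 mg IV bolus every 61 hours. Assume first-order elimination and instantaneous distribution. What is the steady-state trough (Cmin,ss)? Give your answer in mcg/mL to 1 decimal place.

k = ln2/t½ = ln2/43 ≈ 0.016120 h⁻¹; fraction remaining f = e^(−kτ) = e^(−0.016120×61) ≈ 0.3741.
Accumulation ratio R = 1/(1 − f) ≈ 1/0.6259 ≈ 1.5977.
Each bolus raises the concentration by D/Vd = 200/85 ≈ 2.353 mcg/mL.
Cmax,ss = C₀/(1 − f) ≈ 2.353/0.6259 ≈ 3.759 mcg/mL.
One interval later, Cmin,ss = Cmax,ss·e^(−kτ) ≈ 3.759 × 0.3741 ≈ 1.406 mcg/mL.

1.4 mcg/mL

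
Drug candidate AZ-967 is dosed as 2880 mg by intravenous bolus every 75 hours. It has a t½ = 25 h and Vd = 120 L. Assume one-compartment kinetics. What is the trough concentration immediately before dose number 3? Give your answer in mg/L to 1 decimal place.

f = (1/2)^(τ/t½) = (1/2)^(75/25) ≈ 0.1250.
C₀ = D/Vd = 2880/120 ≈ 24.000 mg/L.
Before the 3rd dose, 2 doses have been given. Superposition: Cmin = C₀·(f + f²).
≈ 24.000 × (0.1250 + 0.0156) ≈ 24.000 × 0.1406 ≈ 3.374 mg/L.

3.4 mg/L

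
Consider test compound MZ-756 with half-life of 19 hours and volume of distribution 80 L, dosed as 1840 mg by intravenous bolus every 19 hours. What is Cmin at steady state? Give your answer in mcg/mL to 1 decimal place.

23.0 mcg/mL

The dosing interval is 1 half-life, so f = 2^(−1) = 0.5.
Accumulation ratio R = 1/(1 − f) = 1/0.5 = 2/1.
Single-dose peak C₀ = D/Vd = 1840/80 = 23 mcg/mL.
Steady-state peak Cmax,ss = C₀·R = 23 × 2/1 ≈ 46.000 mcg/mL.
Steady-state trough Cmin,ss = Cmax,ss·f ≈ 46.000 × 0.5 ≈ 23.000 mcg/mL.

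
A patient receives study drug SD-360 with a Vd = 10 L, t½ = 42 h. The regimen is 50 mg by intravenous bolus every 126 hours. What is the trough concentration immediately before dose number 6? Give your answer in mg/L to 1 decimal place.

0.7 mg/L

f = (1/2)^(τ/t½) = (1/2)^(126/42) ≈ 0.1250.
C₀ = D/Vd = 50/10 ≈ 5.000 mg/L.
Before the 6th dose, 5 doses have been given. Superposition: Cmin = C₀·(f + f² + … + f^5).
≈ 5.000 × (0.1250 + 0.0156 + 0.0020 + 0.0002 + 0.0000) ≈ 5.000 × 0.1428 ≈ 0.714 mg/L.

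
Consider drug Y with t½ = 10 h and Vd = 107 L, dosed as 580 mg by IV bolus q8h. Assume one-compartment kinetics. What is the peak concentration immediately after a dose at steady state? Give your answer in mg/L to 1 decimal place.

12.7 mg/L

τ/t½ = 8/10 ≈ 0.8, so fraction remaining f = (1/2)^(8/10) ≈ 0.5743.
Accumulation ratio R = 1/(1 − f) ≈ 1/0.4257 ≈ 2.3491.
Single-dose peak C₀ = D/Vd = 580/107 ≈ 5.421 mg/L.
Steady-state peak Cmax,ss = C₀·R ≈ 5.421 × 2.3491 ≈ 12.734 mg/L.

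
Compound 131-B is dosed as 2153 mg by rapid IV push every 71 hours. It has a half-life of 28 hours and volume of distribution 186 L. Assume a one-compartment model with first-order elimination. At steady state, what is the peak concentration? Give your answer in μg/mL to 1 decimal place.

k = ln2/t½ = ln2/28 ≈ 0.024755 h⁻¹; fraction remaining f = e^(−kτ) = e^(−0.024755×71) ≈ 0.1725.
At steady state, accumulation factor R = 1/(1 − e^(−kτ)) ≈ 1.2085.
Single-dose peak C₀ = D/Vd = 2153/186 ≈ 11.575 μg/mL.
Cmax,ss = C₀/(1 − f) ≈ 11.575/0.8275 ≈ 13.988 μg/mL.

14.0 μg/mL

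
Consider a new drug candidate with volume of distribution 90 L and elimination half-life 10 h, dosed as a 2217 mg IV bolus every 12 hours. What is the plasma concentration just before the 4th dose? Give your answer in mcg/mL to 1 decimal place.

17.4 mcg/mL

f = (1/2)^(τ/t½) = (1/2)^(12/10) ≈ 0.4353.
C₀ = D/Vd = 2217/90 ≈ 24.633 mcg/mL.
Before the 4th dose, 3 doses have been given. Superposition: Cmin = C₀·(f + f² + … + f^3).
≈ 24.633 × (0.4353 + 0.1895 + 0.0825) ≈ 24.633 × 0.7073 ≈ 17.423 mcg/mL.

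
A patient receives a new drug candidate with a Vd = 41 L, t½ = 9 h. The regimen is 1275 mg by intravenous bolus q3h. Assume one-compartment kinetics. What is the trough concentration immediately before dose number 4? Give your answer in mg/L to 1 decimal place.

59.8 mg/L

f = (1/2)^(τ/t½) = (1/2)^(3/9) ≈ 0.7937.
C₀ = D/Vd = 1275/41 ≈ 31.098 mg/L.
Before the 4th dose, 3 doses have been given. Superposition: Cmin = C₀·(f + f² + … + f^3).
≈ 31.098 × (0.7937 + 0.6300 + 0.5000) ≈ 31.098 × 1.9237 ≈ 59.823 mg/L.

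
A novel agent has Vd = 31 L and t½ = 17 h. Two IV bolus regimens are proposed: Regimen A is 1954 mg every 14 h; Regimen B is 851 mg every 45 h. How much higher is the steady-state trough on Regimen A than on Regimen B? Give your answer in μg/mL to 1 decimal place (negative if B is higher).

Regimen A: f = (1/2)^(14/17) ≈ 0.5651; Cmin,ss = (1954/31)·f/(1−f) ≈ 81.903 μg/mL.
Regimen B: f = (1/2)^(45/17) ≈ 0.1596; Cmin,ss = (851/31)·f/(1−f) ≈ 5.213 μg/mL.
Difference ≈ 81.903 − 5.213 ≈ 76.690 μg/mL.

76.7 μg/mL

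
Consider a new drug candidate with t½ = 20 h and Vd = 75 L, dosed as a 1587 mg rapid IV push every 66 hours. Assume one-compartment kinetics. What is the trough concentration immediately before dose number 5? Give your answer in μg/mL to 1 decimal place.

2.4 μg/mL

f = (1/2)^(τ/t½) = (1/2)^(66/20) ≈ 0.1015.
C₀ = D/Vd = 1587/75 ≈ 21.160 μg/mL.
Before the 5th dose, 4 doses have been given. Superposition: Cmin = C₀·(f + f² + … + f^4).
≈ 21.160 × (0.1015 + 0.0103 + 0.0010 + 0.0001) ≈ 21.160 × 0.1129 ≈ 2.389 μg/mL.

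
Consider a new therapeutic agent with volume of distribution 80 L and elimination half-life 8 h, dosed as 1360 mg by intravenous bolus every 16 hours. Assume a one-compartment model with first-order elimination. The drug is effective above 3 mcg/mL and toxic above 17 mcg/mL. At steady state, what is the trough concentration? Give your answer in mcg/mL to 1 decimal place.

5.7 mcg/mL

τ = 16 h = 2 half-lives, so f = (1/2)^2 = 0.25.
Accumulation ratio R = 1/(1 − f) = 1/0.75 = 4/3.
Single-dose peak C₀ = D/Vd = 1360/80 = 17 mcg/mL.
Steady-state peak Cmax,ss = C₀·R = 17 × 4/3 ≈ 22.667 mcg/mL.
Steady-state trough Cmin,ss = Cmax,ss·f ≈ 22.667 × 0.25 ≈ 5.667 mcg/mL.
Trough 5.7 mcg/mL vs MEC 3 mcg/mL: adequate.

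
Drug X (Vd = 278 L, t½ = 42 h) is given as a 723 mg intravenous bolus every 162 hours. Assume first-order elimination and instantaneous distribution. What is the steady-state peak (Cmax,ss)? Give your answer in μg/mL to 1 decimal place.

2.8 μg/mL

τ/t½ = 162/42 ≈ 3.8571, so fraction remaining f = (1/2)^(162/42) ≈ 0.0690.
At steady state, accumulation factor R = 1/(1 − e^(−kτ)) ≈ 1.0741.
Single-dose peak C₀ = D/Vd = 723/278 ≈ 2.601 μg/mL.
Steady-state peak Cmax,ss = C₀·R ≈ 2.601 × 1.0741 ≈ 2.794 μg/mL.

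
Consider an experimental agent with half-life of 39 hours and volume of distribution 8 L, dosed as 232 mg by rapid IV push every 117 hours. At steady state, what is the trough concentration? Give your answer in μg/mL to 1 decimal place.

The dosing interval is 3 half-lives, so f = 2^(−3) = 0.125.
Accumulation ratio R = 1/(1 − f) = 1/0.875 = 8/7.
Single-dose peak C₀ = D/Vd = 232/8 = 29 μg/mL.
Steady-state peak Cmax,ss = C₀·R = 29 × 8/7 ≈ 33.143 μg/mL.
Steady-state trough Cmin,ss = Cmax,ss·f ≈ 33.143 × 0.125 ≈ 4.143 μg/mL.

4.1 μg/mL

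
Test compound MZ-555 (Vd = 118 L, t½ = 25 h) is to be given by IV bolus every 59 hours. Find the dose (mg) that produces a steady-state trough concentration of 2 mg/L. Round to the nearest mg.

τ/t½ = 59/25 ≈ 2.36, so f = (1/2)^(59/25) ≈ 0.194791.
Cmin,ss = (D/Vd)·f/(1−f), so D = Cmin,ss·Vd·(1−f)/f.
D = 2 × 118 × (1−f)/f ≈ 2 × 118 × 4.13371 ≈ 975.56 mg.

976 mg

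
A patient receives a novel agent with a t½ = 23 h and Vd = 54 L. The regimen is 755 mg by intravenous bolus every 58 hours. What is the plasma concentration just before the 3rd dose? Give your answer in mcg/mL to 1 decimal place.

f = (1/2)^(τ/t½) = (1/2)^(58/23) ≈ 0.1741.
C₀ = D/Vd = 755/54 ≈ 13.981 mcg/mL.
Before the 3rd dose, 2 doses have been given. Superposition: Cmin = C₀·(f + f²).
≈ 13.981 × (0.1741 + 0.0303) ≈ 13.981 × 0.2044 ≈ 2.858 mcg/mL.

2.9 mcg/mL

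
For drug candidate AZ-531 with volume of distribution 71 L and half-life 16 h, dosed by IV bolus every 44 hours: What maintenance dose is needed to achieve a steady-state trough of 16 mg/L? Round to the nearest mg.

6506 mg

τ/t½ = 44/16 ≈ 2.75, so f = (1/2)^(44/16) ≈ 0.148651.
Cmin,ss = (D/Vd)·f/(1−f), so D = Cmin,ss·Vd·(1−f)/f.
D = 16 × 71 × (1−f)/f ≈ 16 × 71 × 5.72717 ≈ 6506.07 mg.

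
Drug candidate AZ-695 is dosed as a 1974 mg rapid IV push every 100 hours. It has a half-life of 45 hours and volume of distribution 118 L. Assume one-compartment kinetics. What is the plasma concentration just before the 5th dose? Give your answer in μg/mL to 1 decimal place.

4.6 μg/mL

f = (1/2)^(τ/t½) = (1/2)^(100/45) ≈ 0.2143.
C₀ = D/Vd = 1974/118 ≈ 16.729 μg/mL.
Before the 5th dose, 4 doses have been given. Superposition: Cmin = C₀·(f + f² + … + f^4).
≈ 16.729 × (0.2143 + 0.0459 + 0.0098 + 0.0021) ≈ 16.729 × 0.2721 ≈ 4.552 μg/mL.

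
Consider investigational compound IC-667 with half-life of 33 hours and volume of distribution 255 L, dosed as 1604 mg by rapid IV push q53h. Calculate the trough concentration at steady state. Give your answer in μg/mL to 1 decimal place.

τ/t½ = 53/33 ≈ 1.6061, so fraction remaining f = (1/2)^(53/33) ≈ 0.3285.
Single-dose peak C₀ = D/Vd = 1604/255 ≈ 6.290 μg/mL.
Steady-state trough Cmin,ss = C₀·f/(1−f) ≈ 6.290 × 0.3285/0.6715 ≈ 3.077 μg/mL.

3.1 μg/mL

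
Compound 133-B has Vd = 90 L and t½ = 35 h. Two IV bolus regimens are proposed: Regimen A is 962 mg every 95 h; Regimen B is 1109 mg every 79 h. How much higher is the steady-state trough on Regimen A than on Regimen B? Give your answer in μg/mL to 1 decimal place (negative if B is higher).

-1.3 μg/mL

Regimen A: f = (1/2)^(95/35) ≈ 0.1524; Cmin,ss = (962/90)·f/(1−f) ≈ 1.922 μg/mL.
Regimen B: f = (1/2)^(79/35) ≈ 0.2092; Cmin,ss = (1109/90)·f/(1−f) ≈ 3.260 μg/mL.
Difference ≈ 1.922 − 3.260 ≈ -1.338 μg/mL.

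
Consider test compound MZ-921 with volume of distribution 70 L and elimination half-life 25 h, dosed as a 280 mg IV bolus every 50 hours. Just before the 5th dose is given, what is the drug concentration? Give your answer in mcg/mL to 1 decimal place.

1.3 mcg/mL

f = (1/2)^(τ/t½) = (1/2)^(50/25) ≈ 0.2500.
C₀ = D/Vd = 280/70 ≈ 4.000 mcg/mL.
Before the 5th dose, 4 doses have been given. Superposition: Cmin = C₀·(f + f² + … + f^4).
≈ 4.000 × (0.2500 + 0.0625 + 0.0156 + 0.0039) ≈ 4.000 × 0.3320 ≈ 1.328 mcg/mL.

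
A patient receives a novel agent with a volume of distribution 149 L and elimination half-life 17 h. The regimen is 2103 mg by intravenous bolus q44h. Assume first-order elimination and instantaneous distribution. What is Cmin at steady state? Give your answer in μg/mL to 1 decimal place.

k = ln2/t½ = ln2/17 ≈ 0.040773 h⁻¹; fraction remaining f = e^(−kτ) = e^(−0.040773×44) ≈ 0.1663.
At steady state, accumulation factor R = 1/(1 − e^(−kτ)) ≈ 1.1995.
Each bolus raises the concentration by D/Vd = 2103/149 ≈ 14.114 μg/mL.
Steady-state peak Cmax,ss = C₀·R ≈ 14.114 × 1.1995 ≈ 16.930 μg/mL.
Steady-state trough Cmin,ss = Cmax,ss·f ≈ 16.930 × 0.1663 ≈ 2.815 μg/mL.

2.8 μg/mL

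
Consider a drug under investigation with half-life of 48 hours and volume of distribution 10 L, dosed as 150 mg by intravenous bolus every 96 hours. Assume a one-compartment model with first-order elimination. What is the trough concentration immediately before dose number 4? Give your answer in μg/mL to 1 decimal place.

f = (1/2)^(τ/t½) = (1/2)^(96/48) ≈ 0.2500.
C₀ = D/Vd = 150/10 ≈ 15.000 μg/mL.
Before the 4th dose, 3 doses have been given. Superposition: Cmin = C₀·(f + f² + … + f^3).
≈ 15.000 × (0.2500 + 0.0625 + 0.0156) ≈ 15.000 × 0.3281 ≈ 4.921 μg/mL.

4.9 μg/mL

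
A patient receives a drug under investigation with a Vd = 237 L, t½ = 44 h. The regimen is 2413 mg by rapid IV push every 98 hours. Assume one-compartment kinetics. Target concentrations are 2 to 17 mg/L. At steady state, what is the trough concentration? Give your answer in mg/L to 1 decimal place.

τ/t½ = 98/44 ≈ 2.2273, so fraction remaining f = (1/2)^(98/44) ≈ 0.2136.
Accumulation ratio R = 1/(1 − f) ≈ 1/0.7864 ≈ 1.2716.
Each bolus raises the concentration by D/Vd = 2413/237 ≈ 10.181 mg/L.
Cmax,ss = C₀/(1 − f) ≈ 10.181/0.7864 ≈ 12.946 mg/L.
One interval later, Cmin,ss = Cmax,ss·e^(−kτ) ≈ 12.946 × 0.2136 ≈ 2.765 mg/L.
Trough 2.8 mg/L vs MEC 2 mg/L: adequate.

2.8 mg/L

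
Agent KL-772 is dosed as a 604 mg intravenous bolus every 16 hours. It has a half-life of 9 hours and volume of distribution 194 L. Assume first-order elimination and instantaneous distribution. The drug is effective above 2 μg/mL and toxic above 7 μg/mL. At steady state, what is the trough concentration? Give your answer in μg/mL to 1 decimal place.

1.3 μg/mL

Over one 16-h interval, 16/9 ≈ 1.7778 half-lives elapse, leaving f ≈ 0.2916 of each dose.
Accumulation ratio R = 1/(1 − f) ≈ 1/0.7084 ≈ 1.4116.
Each bolus raises the concentration by D/Vd = 604/194 ≈ 3.113 μg/mL.
Steady-state peak Cmax,ss = C₀·R ≈ 3.113 × 1.4116 ≈ 4.394 μg/mL.
Steady-state trough Cmin,ss = Cmax,ss·f ≈ 4.394 × 0.2916 ≈ 1.281 μg/mL.
Trough 1.3 μg/mL vs MEC 2 μg/mL: subtherapeutic.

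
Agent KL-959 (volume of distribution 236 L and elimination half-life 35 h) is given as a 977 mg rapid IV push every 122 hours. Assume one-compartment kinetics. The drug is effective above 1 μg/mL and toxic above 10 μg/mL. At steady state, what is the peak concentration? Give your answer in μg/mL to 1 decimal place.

4.5 μg/mL

τ/t½ = 122/35 ≈ 3.4857, so fraction remaining f = (1/2)^(122/35) ≈ 0.0893.
Accumulation ratio R = 1/(1 − f) ≈ 1/0.9107 ≈ 1.0981.
Each bolus raises the concentration by D/Vd = 977/236 ≈ 4.140 μg/mL.
Steady-state peak Cmax,ss = C₀·R ≈ 4.140 × 1.0981 ≈ 4.546 μg/mL.
Peak 4.5 μg/mL vs MTC 10 μg/mL: below toxic threshold.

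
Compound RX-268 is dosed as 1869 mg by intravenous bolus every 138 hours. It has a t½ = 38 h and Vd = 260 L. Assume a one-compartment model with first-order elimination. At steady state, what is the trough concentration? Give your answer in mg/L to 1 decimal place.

τ/t½ = 138/38 ≈ 3.6316, so fraction remaining f = (1/2)^(138/38) ≈ 0.0807.
Each bolus raises the concentration by D/Vd = 1869/260 ≈ 7.188 mg/L.
Steady-state trough Cmin,ss = C₀·f/(1−f) ≈ 7.188 × 0.0807/0.9193 ≈ 0.631 mg/L.

0.6 mg/L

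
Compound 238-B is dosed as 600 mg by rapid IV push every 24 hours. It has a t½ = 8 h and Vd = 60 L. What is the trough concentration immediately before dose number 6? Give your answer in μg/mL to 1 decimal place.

1.4 μg/mL

f = (1/2)^(τ/t½) = (1/2)^(24/8) ≈ 0.1250.
C₀ = D/Vd = 600/60 ≈ 10.000 μg/mL.
Before the 6th dose, 5 doses have been given. Superposition: Cmin = C₀·(f + f² + … + f^5).
≈ 10.000 × (0.1250 + 0.0156 + 0.0020 + 0.0002 + 0.0000) ≈ 10.000 × 0.1428 ≈ 1.428 μg/mL.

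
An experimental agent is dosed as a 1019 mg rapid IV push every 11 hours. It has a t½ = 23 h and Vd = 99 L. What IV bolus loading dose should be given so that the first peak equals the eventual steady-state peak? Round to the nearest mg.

f = (1/2)^(11/23) ≈ 0.717842; accumulation ratio R = 1/(1−f) ≈ 3.54411.
Loading dose to hit Cmax,ss on first dose: D_load = D_maint·R ≈ 1019 × 3.54411 ≈ 3611.45 mg.

3611 mg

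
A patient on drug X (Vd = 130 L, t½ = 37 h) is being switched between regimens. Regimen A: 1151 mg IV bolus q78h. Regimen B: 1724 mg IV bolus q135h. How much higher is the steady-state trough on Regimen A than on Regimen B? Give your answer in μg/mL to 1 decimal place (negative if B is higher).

1.5 μg/mL

Regimen A: f = (1/2)^(78/37) ≈ 0.2320; Cmin,ss = (1151/130)·f/(1−f) ≈ 2.675 μg/mL.
Regimen B: f = (1/2)^(135/37) ≈ 0.0797; Cmin,ss = (1724/130)·f/(1−f) ≈ 1.148 μg/mL.
Difference ≈ 2.675 − 1.148 ≈ 1.527 μg/mL.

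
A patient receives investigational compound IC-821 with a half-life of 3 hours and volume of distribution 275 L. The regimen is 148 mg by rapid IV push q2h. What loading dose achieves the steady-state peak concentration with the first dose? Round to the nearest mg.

400 mg

f = (1/2)^(2/3) ≈ 0.629961; accumulation ratio R = 1/(1−f) ≈ 2.70242.
Loading dose to hit Cmax,ss on first dose: D_load = D_maint·R ≈ 148 × 2.70242 ≈ 399.96 mg.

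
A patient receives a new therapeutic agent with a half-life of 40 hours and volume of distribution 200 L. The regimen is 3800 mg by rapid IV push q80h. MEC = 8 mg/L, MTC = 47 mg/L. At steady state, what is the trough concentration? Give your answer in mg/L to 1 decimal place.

6.3 mg/L

The dosing interval is 2 half-lives, so f = 2^(−2) = 0.25.
At steady state, R = 1/(1 − 0.25) = 4/3.
Single-dose peak C₀ = D/Vd = 3800/200 = 19 mg/L.
Steady-state peak Cmax,ss = C₀·R = 19 × 4/3 ≈ 25.333 mg/L.
Steady-state trough Cmin,ss = Cmax,ss·f ≈ 25.333 × 0.25 ≈ 6.333 mg/L.
Trough 6.3 mg/L vs MEC 8 mg/L: subtherapeutic.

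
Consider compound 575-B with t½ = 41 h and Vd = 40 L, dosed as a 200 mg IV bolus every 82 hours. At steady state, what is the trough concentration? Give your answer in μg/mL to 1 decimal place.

1.7 μg/mL

τ = 82 h = 2 half-lives, so f = (1/2)^2 = 0.25.
At steady state, R = 1/(1 − 0.25) = 4/3.
Single-dose peak C₀ = D/Vd = 200/40 = 5 μg/mL.
Steady-state peak Cmax,ss = C₀·R = 5 × 4/3 ≈ 6.667 μg/mL.
Steady-state trough Cmin,ss = Cmax,ss·f ≈ 6.667 × 0.25 ≈ 1.667 μg/mL.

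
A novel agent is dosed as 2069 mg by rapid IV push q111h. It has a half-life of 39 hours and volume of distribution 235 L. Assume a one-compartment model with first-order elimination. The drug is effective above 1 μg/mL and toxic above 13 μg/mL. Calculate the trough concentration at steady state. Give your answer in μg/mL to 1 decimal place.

1.4 μg/mL

k = ln2/t½ = ln2/39 ≈ 0.017773 h⁻¹; fraction remaining f = e^(−kτ) = e^(−0.017773×111) ≈ 0.1391.
Accumulation ratio R = 1/(1 − f) ≈ 1/0.8609 ≈ 1.1616.
Each bolus raises the concentration by D/Vd = 2069/235 ≈ 8.804 μg/mL.
Cmax,ss = C₀/(1 − f) ≈ 8.804/0.8609 ≈ 10.227 μg/mL.
Steady-state trough Cmin,ss = Cmax,ss·f ≈ 10.227 × 0.1391 ≈ 1.423 μg/mL.
Trough 1.4 μg/mL vs MEC 1 μg/mL: adequate.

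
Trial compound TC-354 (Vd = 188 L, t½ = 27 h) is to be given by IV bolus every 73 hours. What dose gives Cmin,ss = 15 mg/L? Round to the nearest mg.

τ/t½ = 73/27 ≈ 2.7037, so f = (1/2)^(73/27) ≈ 0.153498.
Cmin,ss = (D/Vd)·f/(1−f), so D = Cmin,ss·Vd·(1−f)/f.
D = 15 × 188 × (1−f)/f ≈ 15 × 188 × 5.51474 ≈ 15551.57 mg.

15552 mg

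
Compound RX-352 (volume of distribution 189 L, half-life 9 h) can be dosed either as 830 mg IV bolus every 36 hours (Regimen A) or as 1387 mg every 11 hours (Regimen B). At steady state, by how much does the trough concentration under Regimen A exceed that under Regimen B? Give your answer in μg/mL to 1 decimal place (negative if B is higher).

Regimen A: f = (1/2)^(36/9) ≈ 0.0625; Cmin,ss = (830/189)·f/(1−f) ≈ 0.293 μg/mL.
Regimen B: f = (1/2)^(11/9) ≈ 0.4286; Cmin,ss = (1387/189)·f/(1−f) ≈ 5.505 μg/mL.
Difference ≈ 0.293 − 5.505 ≈ -5.212 μg/mL.

-5.2 μg/mL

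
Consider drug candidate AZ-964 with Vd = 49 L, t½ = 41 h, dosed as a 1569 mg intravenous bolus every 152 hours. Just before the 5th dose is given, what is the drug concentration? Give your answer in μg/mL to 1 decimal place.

f = (1/2)^(τ/t½) = (1/2)^(152/41) ≈ 0.0766.
C₀ = D/Vd = 1569/49 ≈ 32.020 μg/mL.
Before the 5th dose, 4 doses have been given. Superposition: Cmin = C₀·(f + f² + … + f^4).
≈ 32.020 × (0.0766 + 0.0059 + 0.0004 + 0.0000) ≈ 32.020 × 0.0829 ≈ 2.654 μg/mL.

2.7 μg/mL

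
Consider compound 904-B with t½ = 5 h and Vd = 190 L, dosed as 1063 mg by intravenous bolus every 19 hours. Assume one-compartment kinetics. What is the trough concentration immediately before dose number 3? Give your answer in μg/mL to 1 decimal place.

0.4 μg/mL

f = (1/2)^(τ/t½) = (1/2)^(19/5) ≈ 0.0718.
C₀ = D/Vd = 1063/190 ≈ 5.595 μg/mL.
Before the 3rd dose, 2 doses have been given. Superposition: Cmin = C₀·(f + f²).
≈ 5.595 × (0.0718 + 0.0052) ≈ 5.595 × 0.0770 ≈ 0.431 μg/mL.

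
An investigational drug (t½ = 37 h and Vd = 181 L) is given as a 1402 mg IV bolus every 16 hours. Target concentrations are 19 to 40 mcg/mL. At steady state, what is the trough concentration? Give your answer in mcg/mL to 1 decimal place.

22.2 mcg/mL

τ/t½ = 16/37 ≈ 0.43243, so fraction remaining f = (1/2)^(16/37) ≈ 0.7410.
At steady state, accumulation factor R = 1/(1 − e^(−kτ)) ≈ 3.8610.
Single-dose peak C₀ = D/Vd = 1402/181 ≈ 7.746 mcg/mL.
Steady-state peak Cmax,ss = C₀·R ≈ 7.746 × 3.8610 ≈ 29.907 mcg/mL.
Steady-state trough Cmin,ss = Cmax,ss·f ≈ 29.907 × 0.7410 ≈ 22.161 mcg/mL.
Trough 22.2 mcg/mL vs MEC 19 mcg/mL: adequate.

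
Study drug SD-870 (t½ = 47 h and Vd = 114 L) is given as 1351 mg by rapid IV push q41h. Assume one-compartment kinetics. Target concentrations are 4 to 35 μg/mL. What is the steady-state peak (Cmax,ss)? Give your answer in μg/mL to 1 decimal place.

26.1 μg/mL

τ/t½ = 41/47 ≈ 0.87234, so fraction remaining f = (1/2)^(41/47) ≈ 0.5463.
At steady state, accumulation factor R = 1/(1 − e^(−kτ)) ≈ 2.2041.
Each bolus raises the concentration by D/Vd = 1351/114 ≈ 11.851 μg/mL.
Steady-state peak Cmax,ss = C₀·R ≈ 11.851 × 2.2041 ≈ 26.121 μg/mL.
Peak 26.1 μg/mL vs MTC 35 μg/mL: below toxic threshold.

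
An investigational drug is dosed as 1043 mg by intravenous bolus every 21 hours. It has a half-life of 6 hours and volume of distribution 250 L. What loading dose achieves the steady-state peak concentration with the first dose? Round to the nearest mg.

f = (1/2)^(21/6) ≈ 0.088388; accumulation ratio R = 1/(1−f) ≈ 1.09696.
Loading dose to hit Cmax,ss on first dose: D_load = D_maint·R ≈ 1043 × 1.09696 ≈ 1144.13 mg.

1144 mg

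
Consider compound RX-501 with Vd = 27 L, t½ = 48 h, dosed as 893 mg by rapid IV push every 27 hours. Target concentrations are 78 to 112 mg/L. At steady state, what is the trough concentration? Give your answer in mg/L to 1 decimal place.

69.4 mg/L

τ/t½ = 27/48 ≈ 0.5625, so fraction remaining f = (1/2)^(27/48) ≈ 0.6771.
Accumulation ratio R = 1/(1 − f) ≈ 1/0.3229 ≈ 3.0969.
Each bolus raises the concentration by D/Vd = 893/27 ≈ 33.074 mg/L.
Cmax,ss = C₀/(1 − f) ≈ 33.074/0.3229 ≈ 102.428 mg/L.
Steady-state trough Cmin,ss = Cmax,ss·f ≈ 102.428 × 0.6771 ≈ 69.354 mg/L.
Trough 69.4 mg/L vs MEC 78 mg/L: subtherapeutic.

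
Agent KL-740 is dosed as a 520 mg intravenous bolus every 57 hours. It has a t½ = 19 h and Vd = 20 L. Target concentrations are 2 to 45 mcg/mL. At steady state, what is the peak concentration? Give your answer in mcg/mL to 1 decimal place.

τ = 57 h = 3 half-lives, so f = (1/2)^3 = 0.125.
Accumulation ratio R = 1/(1 − f) = 1/0.875 = 8/7.
Single-dose peak C₀ = D/Vd = 520/20 = 26 mcg/mL.
Steady-state peak Cmax,ss = C₀·R = 26 × 8/7 ≈ 29.714 mcg/mL.
Peak 29.7 mcg/mL vs MTC 45 mcg/mL: below toxic threshold.

29.7 mcg/mL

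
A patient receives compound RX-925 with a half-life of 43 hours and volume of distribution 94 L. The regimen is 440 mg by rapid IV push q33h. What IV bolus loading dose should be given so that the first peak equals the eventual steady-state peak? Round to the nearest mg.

f = (1/2)^(33/43) ≈ 0.587458; accumulation ratio R = 1/(1−f) ≈ 2.42400.
Loading dose to hit Cmax,ss on first dose: D_load = D_maint·R ≈ 440 × 2.42400 ≈ 1066.56 mg.

1067 mg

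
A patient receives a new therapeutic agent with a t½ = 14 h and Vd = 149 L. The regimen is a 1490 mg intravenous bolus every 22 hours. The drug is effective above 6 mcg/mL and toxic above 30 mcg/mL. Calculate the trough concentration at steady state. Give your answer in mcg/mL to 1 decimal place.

5.1 mcg/mL

Over one 22-h interval, 22/14 ≈ 1.5714 half-lives elapse, leaving f ≈ 0.3365 of each dose.
Accumulation ratio R = 1/(1 − f) ≈ 1/0.6635 ≈ 1.5072.
Each bolus raises the concentration by D/Vd = 1490/149 ≈ 10.000 mcg/mL.
Cmax,ss = C₀/(1 − f) ≈ 10.000/0.6635 ≈ 15.072 mcg/mL.
One interval later, Cmin,ss = Cmax,ss·e^(−kτ) ≈ 15.072 × 0.3365 ≈ 5.072 mcg/mL.
Trough 5.1 mcg/mL vs MEC 6 mcg/mL: subtherapeutic.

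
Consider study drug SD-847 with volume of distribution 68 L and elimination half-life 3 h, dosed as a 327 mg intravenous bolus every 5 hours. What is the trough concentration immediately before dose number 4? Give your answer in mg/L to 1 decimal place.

2.1 mg/L

f = (1/2)^(τ/t½) = (1/2)^(5/3) ≈ 0.3150.
C₀ = D/Vd = 327/68 ≈ 4.809 mg/L.
Before the 4th dose, 3 doses have been given. Superposition: Cmin = C₀·(f + f² + … + f^3).
≈ 4.809 × (0.3150 + 0.0992 + 0.0313) ≈ 4.809 × 0.4455 ≈ 2.142 mg/L.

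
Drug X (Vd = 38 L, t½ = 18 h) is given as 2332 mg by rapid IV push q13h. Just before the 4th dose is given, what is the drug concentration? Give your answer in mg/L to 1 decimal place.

f = (1/2)^(τ/t½) = (1/2)^(13/18) ≈ 0.6062.
C₀ = D/Vd = 2332/38 ≈ 61.368 mg/L.
Before the 4th dose, 3 doses have been given. Superposition: Cmin = C₀·(f + f² + … + f^3).
≈ 61.368 × (0.6062 + 0.3675 + 0.2228) ≈ 61.368 × 1.1965 ≈ 73.427 mg/L.

73.4 mg/L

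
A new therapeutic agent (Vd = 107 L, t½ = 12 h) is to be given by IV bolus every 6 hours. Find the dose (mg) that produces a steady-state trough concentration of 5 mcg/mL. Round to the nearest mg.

222 mg

τ/t½ = 6/12 ≈ 0.5, so f = (1/2)^(6/12) ≈ 0.707107.
Cmin,ss = (D/Vd)·f/(1−f), so D = Cmin,ss·Vd·(1−f)/f.
D = 5 × 107 × (1−f)/f ≈ 5 × 107 × 0.41421 ≈ 221.60 mg.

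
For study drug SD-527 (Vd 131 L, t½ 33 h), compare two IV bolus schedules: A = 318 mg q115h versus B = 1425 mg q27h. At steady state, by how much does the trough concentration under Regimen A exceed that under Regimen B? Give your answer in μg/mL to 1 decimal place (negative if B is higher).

Regimen A: f = (1/2)^(115/33) ≈ 0.0893; Cmin,ss = (318/131)·f/(1−f) ≈ 0.238 μg/mL.
Regimen B: f = (1/2)^(27/33) ≈ 0.5672; Cmin,ss = (1425/131)·f/(1−f) ≈ 14.256 μg/mL.
Difference ≈ 0.238 − 14.256 ≈ -14.018 μg/mL.

-14.0 μg/mL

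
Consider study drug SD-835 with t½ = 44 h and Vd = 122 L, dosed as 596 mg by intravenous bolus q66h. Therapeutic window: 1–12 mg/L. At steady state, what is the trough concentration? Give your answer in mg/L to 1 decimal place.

k = ln2/t½ = ln2/44 ≈ 0.015753 h⁻¹; fraction remaining f = e^(−kτ) = e^(−0.015753×66) ≈ 0.3536.
Single-dose peak C₀ = D/Vd = 596/122 ≈ 4.885 mg/L.
Steady-state trough Cmin,ss = C₀·f/(1−f) ≈ 4.885 × 0.3536/0.6464 ≈ 2.672 mg/L.
Trough 2.7 mg/L vs MEC 1 mg/L: adequate.

2.7 mg/L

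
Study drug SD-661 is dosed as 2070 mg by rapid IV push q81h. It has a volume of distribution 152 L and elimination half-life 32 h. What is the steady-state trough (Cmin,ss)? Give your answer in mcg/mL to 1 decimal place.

τ/t½ = 81/32 ≈ 2.5312, so fraction remaining f = (1/2)^(81/32) ≈ 0.1730.
Single-dose peak C₀ = D/Vd = 2070/152 ≈ 13.618 mcg/mL.
Steady-state trough Cmin,ss = C₀·f/(1−f) ≈ 13.618 × 0.1730/0.8270 ≈ 2.849 mcg/mL.

2.8 mcg/mL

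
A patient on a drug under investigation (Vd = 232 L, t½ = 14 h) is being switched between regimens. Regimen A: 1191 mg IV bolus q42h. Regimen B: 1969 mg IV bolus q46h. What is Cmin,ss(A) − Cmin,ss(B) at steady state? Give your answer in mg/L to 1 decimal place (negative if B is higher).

Regimen A: f = (1/2)^(42/14) ≈ 0.1250; Cmin,ss = (1191/232)·f/(1−f) ≈ 0.733 mg/L.
Regimen B: f = (1/2)^(46/14) ≈ 0.1025; Cmin,ss = (1969/232)·f/(1−f) ≈ 0.969 mg/L.
Difference ≈ 0.733 − 0.969 ≈ -0.236 mg/L.

-0.2 mg/L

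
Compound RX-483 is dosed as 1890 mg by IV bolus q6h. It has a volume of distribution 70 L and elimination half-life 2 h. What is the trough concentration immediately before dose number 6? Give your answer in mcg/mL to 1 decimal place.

f = (1/2)^(τ/t½) = (1/2)^(6/2) ≈ 0.1250.
C₀ = D/Vd = 1890/70 ≈ 27.000 mcg/mL.
Before the 6th dose, 5 doses have been given. Superposition: Cmin = C₀·(f + f² + … + f^5).
≈ 27.000 × (0.1250 + 0.0156 + 0.0020 + 0.0002 + 0.0000) ≈ 27.000 × 0.1428 ≈ 3.856 mcg/mL.

3.9 mcg/mL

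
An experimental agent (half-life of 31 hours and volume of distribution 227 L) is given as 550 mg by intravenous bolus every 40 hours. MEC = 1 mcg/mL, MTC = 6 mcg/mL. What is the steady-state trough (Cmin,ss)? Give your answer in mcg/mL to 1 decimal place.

Over one 40-h interval, 40/31 ≈ 1.2903 half-lives elapse, leaving f ≈ 0.4089 of each dose.
Each bolus raises the concentration by D/Vd = 550/227 ≈ 2.423 mcg/mL.
Steady-state trough Cmin,ss = C₀·f/(1−f) ≈ 2.423 × 0.4089/0.5911 ≈ 1.676 mcg/mL.
Trough 1.7 mcg/mL vs MEC 1 mcg/mL: adequate.

1.7 mcg/mL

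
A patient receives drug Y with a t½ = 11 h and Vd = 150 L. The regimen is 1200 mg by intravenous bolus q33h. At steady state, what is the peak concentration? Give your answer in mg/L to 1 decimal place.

The dosing interval is 3 half-lives, so f = 2^(−3) = 0.125.
Accumulation ratio R = 1/(1 − f) = 1/0.875 = 8/7.
Single-dose peak C₀ = D/Vd = 1200/150 = 8 mg/L.
Steady-state peak Cmax,ss = C₀·R = 8 × 8/7 ≈ 9.143 mg/L.

9.1 mg/L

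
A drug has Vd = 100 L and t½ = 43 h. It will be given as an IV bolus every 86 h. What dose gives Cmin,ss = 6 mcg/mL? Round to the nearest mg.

1800 mg

τ/t½ = 86/43 ≈ 2, so f = (1/2)^(86/43) ≈ 0.250000.
Cmin,ss = (D/Vd)·f/(1−f), so D = Cmin,ss·Vd·(1−f)/f.
D = 6 × 100 × (1−f)/f ≈ 6 × 100 × 3.00000 ≈ 1800.00 mg.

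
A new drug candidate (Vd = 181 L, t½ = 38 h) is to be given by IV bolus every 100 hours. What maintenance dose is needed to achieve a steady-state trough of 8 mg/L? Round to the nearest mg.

τ/t½ = 100/38 ≈ 2.6316, so f = (1/2)^(100/38) ≈ 0.161367.
Cmin,ss = (D/Vd)·f/(1−f), so D = Cmin,ss·Vd·(1−f)/f.
D = 8 × 181 × (1−f)/f ≈ 8 × 181 × 5.19705 ≈ 7525.33 mg.

7525 mg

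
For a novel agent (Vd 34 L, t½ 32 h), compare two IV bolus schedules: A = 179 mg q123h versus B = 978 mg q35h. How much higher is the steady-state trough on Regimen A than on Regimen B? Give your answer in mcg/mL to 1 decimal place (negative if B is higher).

Regimen A: f = (1/2)^(123/32) ≈ 0.0696; Cmin,ss = (179/34)·f/(1−f) ≈ 0.394 mcg/mL.
Regimen B: f = (1/2)^(35/32) ≈ 0.4685; Cmin,ss = (978/34)·f/(1−f) ≈ 25.355 mcg/mL.
Difference ≈ 0.394 − 25.355 ≈ -24.961 mcg/mL.

-25.0 mcg/mL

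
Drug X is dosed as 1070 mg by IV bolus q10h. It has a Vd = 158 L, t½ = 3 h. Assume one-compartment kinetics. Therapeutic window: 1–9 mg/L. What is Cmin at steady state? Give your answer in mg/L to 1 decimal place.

Over one 10-h interval, 10/3 ≈ 3.3333 half-lives elapse, leaving f ≈ 0.0992 of each dose.
Accumulation ratio R = 1/(1 − f) ≈ 1/0.9008 ≈ 1.1101.
Each bolus raises the concentration by D/Vd = 1070/158 ≈ 6.772 mg/L.
Steady-state peak Cmax,ss = C₀·R ≈ 6.772 × 1.1101 ≈ 7.518 mg/L.
Steady-state trough Cmin,ss = Cmax,ss·f ≈ 7.518 × 0.0992 ≈ 0.746 mg/L.
Trough 0.7 mg/L vs MEC 1 mg/L: subtherapeutic.

0.7 mg/L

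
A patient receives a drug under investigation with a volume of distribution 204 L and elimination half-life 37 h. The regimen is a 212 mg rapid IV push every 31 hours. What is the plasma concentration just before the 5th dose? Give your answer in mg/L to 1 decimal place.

f = (1/2)^(τ/t½) = (1/2)^(31/37) ≈ 0.5595.
C₀ = D/Vd = 212/204 ≈ 1.039 mg/L.
Before the 5th dose, 4 doses have been given. Superposition: Cmin = C₀·(f + f² + … + f^4).
≈ 1.039 × (0.5595 + 0.3130 + 0.1751 + 0.0980) ≈ 1.039 × 1.1456 ≈ 1.190 mg/L.

1.2 mg/L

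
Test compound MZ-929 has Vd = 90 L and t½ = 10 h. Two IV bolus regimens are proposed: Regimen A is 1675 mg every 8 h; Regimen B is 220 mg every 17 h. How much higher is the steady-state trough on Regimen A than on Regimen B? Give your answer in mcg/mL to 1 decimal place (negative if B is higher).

Regimen A: f = (1/2)^(8/10) ≈ 0.5743; Cmin,ss = (1675/90)·f/(1−f) ≈ 25.108 mcg/mL.
Regimen B: f = (1/2)^(17/10) ≈ 0.3078; Cmin,ss = (220/90)·f/(1−f) ≈ 1.087 mcg/mL.
Difference ≈ 25.108 − 1.087 ≈ 24.021 mcg/mL.

24.0 mcg/mL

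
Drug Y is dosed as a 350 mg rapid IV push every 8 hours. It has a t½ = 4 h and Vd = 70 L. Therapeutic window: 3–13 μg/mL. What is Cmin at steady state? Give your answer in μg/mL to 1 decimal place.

τ = 8 h = 2 half-lives, so f = (1/2)^2 = 0.25.
At steady state, R = 1/(1 − 0.25) = 4/3.
Single-dose peak C₀ = D/Vd = 350/70 = 5 μg/mL.
Steady-state peak Cmax,ss = C₀·R = 5 × 4/3 ≈ 6.667 μg/mL.
Steady-state trough Cmin,ss = Cmax,ss·f ≈ 6.667 × 0.25 ≈ 1.667 μg/mL.
Trough 1.7 μg/mL vs MEC 3 μg/mL: subtherapeutic.

1.7 μg/mL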